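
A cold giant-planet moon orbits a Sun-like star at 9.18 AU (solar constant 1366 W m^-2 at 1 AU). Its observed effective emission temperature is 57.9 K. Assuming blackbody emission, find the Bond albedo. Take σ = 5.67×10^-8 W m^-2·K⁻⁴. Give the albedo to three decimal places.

Irradiance scales as 1/d², so S = 1366 W m^-2 × (1/9.18)² = 16.21 W m^-2.
Rearranging the radiative balance, α = 1 − 4σT⁴/S.
4σT⁴ = 4·5.67×10⁻⁸·(57.9)⁴ = 2.549 W m^-2.
Hence α = 1 − 2.549/16.21 = 0.8427.

0.843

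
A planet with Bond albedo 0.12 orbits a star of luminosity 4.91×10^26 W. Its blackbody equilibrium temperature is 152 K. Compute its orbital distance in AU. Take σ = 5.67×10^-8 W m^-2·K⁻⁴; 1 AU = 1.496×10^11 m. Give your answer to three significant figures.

3.56 AU

Energy balance gives S = 4σT⁴/(1−α) = 137.6 W m^-2.
S = L/(4πd²) → d = √(L/4πS) = √(4.91×10^26/(4π·137.6)) = 5.329×10^11 m = 3.562 AU.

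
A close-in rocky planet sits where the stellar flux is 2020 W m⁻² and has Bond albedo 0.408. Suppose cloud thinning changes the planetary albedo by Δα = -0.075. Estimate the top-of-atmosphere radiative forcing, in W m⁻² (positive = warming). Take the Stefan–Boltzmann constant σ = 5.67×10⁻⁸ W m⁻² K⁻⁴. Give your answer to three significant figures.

37.9 W m⁻²

The change in absorbed flux is Δ[S(1−α)/4] = −SΔα/4 = 37.88 W m⁻².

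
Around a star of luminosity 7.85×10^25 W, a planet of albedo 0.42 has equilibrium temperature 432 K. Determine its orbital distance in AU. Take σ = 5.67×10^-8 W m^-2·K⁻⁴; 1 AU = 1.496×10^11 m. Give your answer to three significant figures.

The flux needed for this T is 4σT⁴/(1−0.42) = 13620 W m^-2.
Then d = [L/(4πS)]^(1/2) = 2.142×10^10 m, i.e. 0.1432 AU.

0.143 AU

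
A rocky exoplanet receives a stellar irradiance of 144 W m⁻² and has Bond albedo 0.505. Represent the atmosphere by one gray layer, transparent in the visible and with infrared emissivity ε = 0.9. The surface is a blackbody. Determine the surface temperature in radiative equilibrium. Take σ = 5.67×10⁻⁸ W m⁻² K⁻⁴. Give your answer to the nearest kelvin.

155 kelvin

Effective emission temperature (TOA balance): σT_e⁴ = S(1−α)/4 = 17.82 W m⁻² → T_e = 133.1 K.
Surface balance with a leaky layer gives σT_s⁴ = σT_e⁴·2/(2−ε), so T_s = T_e·[2/(2−0.9)]^(1/4) = 154.6 K.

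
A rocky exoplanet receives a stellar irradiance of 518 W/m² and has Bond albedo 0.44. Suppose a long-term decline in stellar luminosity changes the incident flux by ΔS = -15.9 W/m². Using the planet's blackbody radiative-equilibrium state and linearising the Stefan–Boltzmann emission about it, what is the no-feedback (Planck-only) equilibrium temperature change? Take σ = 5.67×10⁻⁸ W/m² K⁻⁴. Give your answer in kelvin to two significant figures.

-1.5 K

The baseline emission temperature is T_e = 189.1 K.
ΔF = Δ[S(1−α)]/4 = (1−0.44)·-15.9/4 = -2.226 W/m².
Planck response: λ_P = 4σT_e³ = 4·5.67×10⁻⁸·(189.1)³ = 1.534 W/m²/K.
So ΔT₀ = -2.226/1.534 = -1.45 K.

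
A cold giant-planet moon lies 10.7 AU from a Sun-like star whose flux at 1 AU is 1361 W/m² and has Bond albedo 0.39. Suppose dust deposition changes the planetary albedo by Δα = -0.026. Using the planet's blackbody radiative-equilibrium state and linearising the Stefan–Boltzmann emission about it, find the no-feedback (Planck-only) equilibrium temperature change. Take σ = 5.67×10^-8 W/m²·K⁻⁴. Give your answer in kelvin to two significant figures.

0.80 K

Flux at the orbit: S = 1361/(10.7)² = 11.89 W/m².
Unperturbed T_e = [11.89·(1−0.39)/(4σ)]^¼ = 75.20 K.
The change in absorbed flux is Δ[S(1−α)/4] = −SΔα/4 = 0.07727 W/m².
Linearising σT⁴ gives d(σT⁴)/dT = 4σT_e³ = 0.09643 W/m² per K.
Hence the no-feedback warming is ΔF/(4σT_e³) = 0.801 K.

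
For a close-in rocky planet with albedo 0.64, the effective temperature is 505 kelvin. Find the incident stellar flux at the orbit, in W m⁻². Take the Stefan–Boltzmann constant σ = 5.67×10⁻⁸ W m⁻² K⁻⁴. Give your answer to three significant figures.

From S(1−α)/4 = σT⁴: S = 4σT⁴/(1−α).
The emitted flux is σT⁴ = 3688 W m⁻².
S = 4·3688/0.36 = 40970 W m⁻².

41000 W m⁻²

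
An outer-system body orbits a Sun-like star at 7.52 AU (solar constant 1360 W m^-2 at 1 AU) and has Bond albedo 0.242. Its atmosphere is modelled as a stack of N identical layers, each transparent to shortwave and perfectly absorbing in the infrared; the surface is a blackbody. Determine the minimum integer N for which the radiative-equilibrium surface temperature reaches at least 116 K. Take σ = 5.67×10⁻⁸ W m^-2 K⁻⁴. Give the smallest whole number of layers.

Irradiance scales as 1/d², so S = 1360 W m^-2 × (1/7.52)² = 24.05 W m^-2.
Top-of-atmosphere balance: σT_e⁴ = S(1−α)/4 = 4.557 W m^-2 → T_e = 94.69 K.
Need (N+1)T_e⁴ ≥ T_s⁴, i.e. N+1 ≥ (116/94.69)⁴ = 2.253.
Rounding up, N = 2.

2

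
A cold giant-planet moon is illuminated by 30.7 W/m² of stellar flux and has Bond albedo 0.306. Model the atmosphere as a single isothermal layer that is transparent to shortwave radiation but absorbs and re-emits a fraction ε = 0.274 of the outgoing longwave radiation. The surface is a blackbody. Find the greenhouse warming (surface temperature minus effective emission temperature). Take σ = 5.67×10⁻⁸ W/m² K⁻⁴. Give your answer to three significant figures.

Effective emission temperature (TOA balance): σT_e⁴ = S(1−α)/4 = 5.326 W/m² → T_e = 98.45 K.
For a single slab of emissivity ε, T_s⁴ = 2T_e⁴/(2−ε); thus T_s = 98.45·(1.159)^(1/4) = 102.1 K.
Greenhouse warming: T_s − T_e = 3.694 K.

3.69 K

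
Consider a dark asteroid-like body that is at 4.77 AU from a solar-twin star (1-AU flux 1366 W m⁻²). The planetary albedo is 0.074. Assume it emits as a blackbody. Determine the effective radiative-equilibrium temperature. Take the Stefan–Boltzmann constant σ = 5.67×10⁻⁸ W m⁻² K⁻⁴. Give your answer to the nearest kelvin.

125 K

Irradiance scales as 1/d², so S = 1366 W m⁻² × (1/4.77)² = 60.04 W m⁻².
The planet absorbs (1−α)S over its disc πR² and re-emits over 4πR², so the mean absorbed flux is (1−0.074)·60.04/4 = 13.90 W m⁻².
Set σT⁴ = 13.90 → T = (13.90/σ)^(1/4) = 125.1 K.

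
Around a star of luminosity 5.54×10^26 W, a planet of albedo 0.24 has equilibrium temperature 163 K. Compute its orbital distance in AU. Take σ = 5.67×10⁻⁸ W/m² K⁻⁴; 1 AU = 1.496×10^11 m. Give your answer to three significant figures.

3.06 AU

Energy balance gives S = 4σT⁴/(1−α) = 210.7 W/m².
S = L/(4πd²) → d = √(L/4πS) = √(5.54×10^26/(4π·210.7)) = 4.575×10^11 m = 3.058 AU.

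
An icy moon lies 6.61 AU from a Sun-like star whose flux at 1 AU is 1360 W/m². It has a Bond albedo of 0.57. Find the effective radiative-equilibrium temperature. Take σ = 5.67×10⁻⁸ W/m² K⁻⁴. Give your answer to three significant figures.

Irradiance scales as 1/d², so S = 1360 W/m² × (1/6.61)² = 31.13 W/m².
The planet absorbs (1−α)S over its disc πR² and re-emits over 4πR², so the mean absorbed flux is (1−0.57)·31.13/4 = 3.346 W/m².
Set σT⁴ = 3.346 → T = (3.346/σ)^(1/4) = 87.65 K.

87.6 kelvin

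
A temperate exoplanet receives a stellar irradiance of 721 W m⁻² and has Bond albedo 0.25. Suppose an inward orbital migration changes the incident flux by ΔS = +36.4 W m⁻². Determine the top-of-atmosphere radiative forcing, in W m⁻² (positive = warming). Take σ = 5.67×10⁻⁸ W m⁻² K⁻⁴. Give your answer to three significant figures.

ΔF = Δ[S(1−α)]/4 = (1−0.25)·+36.4/4 = 6.825 W m⁻².

6.82 W m⁻²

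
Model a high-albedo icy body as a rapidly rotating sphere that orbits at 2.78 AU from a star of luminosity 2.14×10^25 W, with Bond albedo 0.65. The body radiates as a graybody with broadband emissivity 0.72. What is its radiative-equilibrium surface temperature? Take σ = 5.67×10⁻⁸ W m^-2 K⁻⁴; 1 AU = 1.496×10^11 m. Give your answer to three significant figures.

67.8 K

Orbital distance: d = 2.78 AU = 4.159×10^11 m.
Spreading L over a sphere of radius d: S = 2.14×10^25/(4π·4.16×10^11²) = 9.846 W m^-2.
The planet absorbs (1−α)S over its disc πR² and re-emits over 4πR², so the mean absorbed flux is (1−0.65)·9.846/4 = 0.8615 W m^-2.
Equating to εσT⁴ with ε = 0.72: T = (0.8615/0.72σ)^(1/4) = 67.78 K.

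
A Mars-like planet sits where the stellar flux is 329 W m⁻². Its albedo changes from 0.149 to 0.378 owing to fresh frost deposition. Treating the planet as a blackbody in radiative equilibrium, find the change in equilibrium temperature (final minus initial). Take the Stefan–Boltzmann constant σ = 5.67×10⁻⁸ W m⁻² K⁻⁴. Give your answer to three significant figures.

Before: T₁ = [329.0·0.851/(4σ)]^(1/4) = 187.4 K.
After:  T₂ = [329.0·0.622/(4σ)]^(1/4) = 173.3 K.
ΔT = T₂ − T₁ = -14.13 K.

-14.1 K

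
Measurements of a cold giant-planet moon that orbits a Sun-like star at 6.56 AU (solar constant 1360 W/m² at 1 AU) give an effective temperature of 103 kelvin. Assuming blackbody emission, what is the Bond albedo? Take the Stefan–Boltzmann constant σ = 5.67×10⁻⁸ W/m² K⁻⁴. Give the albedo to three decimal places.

0.192

Irradiance scales as 1/d², so S = 1360 W/m² × (1/6.56)² = 31.60 W/m².
Energy balance: S(1−α)/4 = σT⁴, so 1−α = 4σT⁴/S.
σT⁴ = 6.382 W/m², so 4σT⁴ = 25.53 W/m².
1−α = 25.53/31.60 = 0.8077, so α = 0.1923.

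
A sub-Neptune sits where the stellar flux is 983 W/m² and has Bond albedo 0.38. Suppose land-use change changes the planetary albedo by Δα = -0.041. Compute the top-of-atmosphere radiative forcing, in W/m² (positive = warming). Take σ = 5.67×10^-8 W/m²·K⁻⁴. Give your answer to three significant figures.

ΔF = −(S/4)Δα = −(983.0/4)×(-0.041) = 10.08 W/m².

10.1 W/m²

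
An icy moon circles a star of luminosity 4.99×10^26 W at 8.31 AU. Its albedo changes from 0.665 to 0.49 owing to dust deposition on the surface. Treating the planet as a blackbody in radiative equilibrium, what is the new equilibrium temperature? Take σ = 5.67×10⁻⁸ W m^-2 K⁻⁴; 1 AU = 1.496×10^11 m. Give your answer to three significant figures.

d = 8.31 × 1.496×10^11 m = 1.243×10^12 m.
S = L/(4πd²) = 25.69 W m^-2.
T₂ = [S(1−α₂)/(4σ)]^(1/4) = [25.69·0.51/(4σ)]^(1/4) = 87.18 K.

87.2 kelvin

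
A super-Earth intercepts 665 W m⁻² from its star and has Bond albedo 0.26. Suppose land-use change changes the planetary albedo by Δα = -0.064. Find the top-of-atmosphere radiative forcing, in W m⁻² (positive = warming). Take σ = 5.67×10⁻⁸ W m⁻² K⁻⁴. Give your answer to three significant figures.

10.6 W m⁻²

TOA radiative forcing: ΔF = −S·Δα/4 = −665.0·(-0.064)/4 = 10.64 W m⁻².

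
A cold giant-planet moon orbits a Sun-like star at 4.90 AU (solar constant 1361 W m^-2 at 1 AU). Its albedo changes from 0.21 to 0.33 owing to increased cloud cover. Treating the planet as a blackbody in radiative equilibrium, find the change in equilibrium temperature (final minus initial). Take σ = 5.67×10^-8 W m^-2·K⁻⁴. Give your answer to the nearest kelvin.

Irradiance scales as 1/d², so S = 1361 W m^-2 × (1/4.90)² = 56.68 W m^-2.
With α = 0.21, T₁ = 118.5 K.
Final:   T₂ = [S(1−0.33)/(4σ)]^(1/4) = 113.8 K.
Change: 113.8 − 118.5 = -4.783 K.

-5 K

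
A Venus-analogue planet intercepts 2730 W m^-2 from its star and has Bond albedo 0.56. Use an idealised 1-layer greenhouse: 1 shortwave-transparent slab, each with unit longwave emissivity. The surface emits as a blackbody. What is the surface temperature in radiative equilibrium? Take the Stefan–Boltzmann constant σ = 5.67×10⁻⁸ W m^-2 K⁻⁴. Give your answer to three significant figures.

321 kelvin

Top-of-atmosphere balance: σT_e⁴ = S(1−α)/4 = 300.3 W m^-2 → T_e = 269.8 K.
For an N-layer opaque stack, T_s⁴ = (N+1)T_e⁴, hence T_s = (2)^(1/4)×269.8 K = 320.8 K.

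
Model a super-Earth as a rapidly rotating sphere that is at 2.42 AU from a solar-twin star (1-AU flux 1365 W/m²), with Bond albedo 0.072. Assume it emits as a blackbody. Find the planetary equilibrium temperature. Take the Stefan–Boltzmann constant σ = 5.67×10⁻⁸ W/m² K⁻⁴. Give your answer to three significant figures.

Flux at the orbit: S = 1365/(2.42)² = 233.1 W/m².
The planet absorbs (1−α)S over its disc πR² and re-emits over 4πR², so the mean absorbed flux is (1−0.072)·233.1/4 = 54.07 W/m².
In equilibrium σT⁴ equals this, so T = 175.7 K.

176 kelvin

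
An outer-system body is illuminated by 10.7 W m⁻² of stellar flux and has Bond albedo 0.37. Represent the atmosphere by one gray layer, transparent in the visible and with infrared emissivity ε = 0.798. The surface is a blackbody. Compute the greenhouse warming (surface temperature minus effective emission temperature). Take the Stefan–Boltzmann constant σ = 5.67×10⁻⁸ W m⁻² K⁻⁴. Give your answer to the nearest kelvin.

At the top of the atmosphere, σT_e⁴ = S(1−α)/4 = 1.685 W m⁻², giving T_e = 73.84 K.
Surface balance with a leaky layer gives σT_s⁴ = σT_e⁴·2/(2−ε), so T_s = T_e·[2/(2−0.798)]^(1/4) = 83.86 K.
The atmosphere warms the surface by 10.02 K.

10 kelvin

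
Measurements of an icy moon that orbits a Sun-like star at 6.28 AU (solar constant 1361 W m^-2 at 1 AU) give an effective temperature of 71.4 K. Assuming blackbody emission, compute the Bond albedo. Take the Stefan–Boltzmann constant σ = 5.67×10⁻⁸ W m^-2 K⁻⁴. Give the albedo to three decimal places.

0.829

Irradiance scales as 1/d², so S = 1361 W m^-2 × (1/6.28)² = 34.51 W m^-2.
Rearranging the radiative balance, α = 1 − 4σT⁴/S.
4σT⁴ = 4·5.67×10⁻⁸·(71.4)⁴ = 5.894 W m^-2.
Hence α = 1 − 5.894/34.51 = 0.8292.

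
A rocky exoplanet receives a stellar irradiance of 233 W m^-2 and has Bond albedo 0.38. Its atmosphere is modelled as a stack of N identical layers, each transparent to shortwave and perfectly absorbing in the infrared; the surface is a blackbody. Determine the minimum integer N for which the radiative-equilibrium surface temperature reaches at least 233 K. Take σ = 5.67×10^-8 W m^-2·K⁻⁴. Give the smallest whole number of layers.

4

OLR = S(1−α)/4 = 36.12 W m^-2; the top layer radiates at T_e = 158.9 K.
Need (N+1)T_e⁴ ≥ T_s⁴, i.e. N+1 ≥ (233/158.9)⁴ = 4.627.
Rounding up, N = 4.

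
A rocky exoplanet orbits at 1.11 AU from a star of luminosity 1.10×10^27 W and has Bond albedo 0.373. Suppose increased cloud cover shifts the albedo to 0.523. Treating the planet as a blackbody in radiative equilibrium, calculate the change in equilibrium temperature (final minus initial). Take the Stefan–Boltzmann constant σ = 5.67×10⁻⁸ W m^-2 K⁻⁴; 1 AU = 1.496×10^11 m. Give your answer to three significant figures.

-20.2 K

Orbital distance: d = 1.11 AU = 1.661×10^11 m.
Flux at the orbit: S = L/(4πd²) = 1.10×10^27/(4π·(1.66×10^11)²) = 3174 W m^-2.
Initial: T₁ = [S(1−0.373)/(4σ)]^(1/4) = 306.1 K.
With α = 0.523, T₂ = 285.8 K.
ΔT = T₂ − T₁ = -20.22 K.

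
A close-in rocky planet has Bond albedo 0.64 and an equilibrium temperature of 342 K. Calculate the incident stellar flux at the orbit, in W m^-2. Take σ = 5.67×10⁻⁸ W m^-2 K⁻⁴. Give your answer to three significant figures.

8620 W m^-2

From S(1−α)/4 = σT⁴: S = 4σT⁴/(1−α).
The emitted flux is σT⁴ = 775.7 W m^-2.
S = 4·775.7/0.36 = 8619 W m^-2.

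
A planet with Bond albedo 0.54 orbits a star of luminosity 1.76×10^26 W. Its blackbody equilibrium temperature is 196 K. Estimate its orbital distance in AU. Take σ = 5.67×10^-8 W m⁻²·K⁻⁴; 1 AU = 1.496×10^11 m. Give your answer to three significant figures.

Required flux: S = 4σT⁴/(1−α) = 727.6 W m⁻².
S = L/(4πd²) → d = √(L/4πS) = √(1.76×10^26/(4π·727.6)) = 1.387×10^11 m = 0.9274 AU.

0.927 AU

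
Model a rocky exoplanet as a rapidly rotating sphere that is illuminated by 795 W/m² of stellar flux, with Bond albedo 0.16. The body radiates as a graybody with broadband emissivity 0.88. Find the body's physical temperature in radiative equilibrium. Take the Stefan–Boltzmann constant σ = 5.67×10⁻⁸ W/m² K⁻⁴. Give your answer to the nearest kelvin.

Averaging over the sphere, the absorbed flux is S(1−α)/4 = 166.9 W/m².
Radiative balance εσT⁴ = 166.9 gives T = [166.9/(0.88·σ)]^(1/4) = 240.5 K.

241 kelvin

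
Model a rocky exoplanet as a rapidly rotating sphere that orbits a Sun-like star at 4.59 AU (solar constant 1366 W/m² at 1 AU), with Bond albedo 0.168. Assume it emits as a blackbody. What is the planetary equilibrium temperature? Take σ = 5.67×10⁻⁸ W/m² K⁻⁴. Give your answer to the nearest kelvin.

By the inverse-square law, S = 1366/4.59² = 64.84 W/m².
Absorbed flux (global mean): S(1−α)/4 = 64.84·0.832/4 = 13.49 W/m².
In equilibrium σT⁴ equals this, so T = 124.2 K.

124 K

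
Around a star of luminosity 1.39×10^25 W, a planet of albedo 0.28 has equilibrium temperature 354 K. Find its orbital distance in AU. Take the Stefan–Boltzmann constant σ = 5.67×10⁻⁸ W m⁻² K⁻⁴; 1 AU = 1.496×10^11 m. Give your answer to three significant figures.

Energy balance gives S = 4σT⁴/(1−α) = 4947 W m⁻².
From L = 4πd²S, d = √(1.39×10^25/(4π·4947)) = 1.495×10^10 m = 0.09996 AU.

0.100 AU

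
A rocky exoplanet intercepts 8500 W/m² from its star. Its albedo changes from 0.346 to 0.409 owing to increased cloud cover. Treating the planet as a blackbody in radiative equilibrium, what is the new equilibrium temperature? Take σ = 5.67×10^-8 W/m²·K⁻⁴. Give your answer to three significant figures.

386 kelvin

T₂ = [S(1−α₂)/(4σ)]^(1/4) = [8500·0.591/(4σ)]^(1/4) = 385.8 K.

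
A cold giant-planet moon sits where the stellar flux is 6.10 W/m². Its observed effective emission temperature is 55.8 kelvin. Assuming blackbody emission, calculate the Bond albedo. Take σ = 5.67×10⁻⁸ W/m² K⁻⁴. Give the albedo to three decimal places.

From σT⁴ = S(1−α)/4 we invert for α: 1−α = 4σT⁴/S.
σT⁴ = 0.5497 W/m², so 4σT⁴ = 2.199 W/m².
Hence α = 1 − 2.199/6.100 = 0.6395.

0.640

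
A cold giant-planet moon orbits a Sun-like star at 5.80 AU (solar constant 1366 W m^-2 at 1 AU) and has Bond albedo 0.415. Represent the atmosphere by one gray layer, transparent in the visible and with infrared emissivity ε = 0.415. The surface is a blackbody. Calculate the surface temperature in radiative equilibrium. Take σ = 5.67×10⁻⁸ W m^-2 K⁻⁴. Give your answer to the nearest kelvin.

By the inverse-square law, S = 1366/5.80² = 40.61 W m^-2.
Effective emission temperature (TOA balance): σT_e⁴ = S(1−α)/4 = 5.939 W m^-2 → T_e = 101.2 K.
For a single slab of emissivity ε, T_s⁴ = 2T_e⁴/(2−ε); thus T_s = 101.2·(1.262)^(1/4) = 107.2 K.

107 kelvin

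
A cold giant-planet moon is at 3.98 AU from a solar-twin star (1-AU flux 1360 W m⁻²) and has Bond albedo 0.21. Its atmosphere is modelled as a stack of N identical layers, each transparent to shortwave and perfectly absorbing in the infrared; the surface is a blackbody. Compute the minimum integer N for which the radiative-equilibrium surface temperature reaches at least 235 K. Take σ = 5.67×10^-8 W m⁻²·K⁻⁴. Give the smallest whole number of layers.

Irradiance scales as 1/d², so S = 1360 W m⁻² × (1/3.98)² = 85.86 W m⁻².
Top-of-atmosphere balance: σT_e⁴ = S(1−α)/4 = 16.96 W m⁻² → T_e = 131.5 K.
Need (N+1)T_e⁴ ≥ T_s⁴, i.e. N+1 ≥ (235/131.5)⁴ = 10.198.
The minimum whole number is N = 10.

10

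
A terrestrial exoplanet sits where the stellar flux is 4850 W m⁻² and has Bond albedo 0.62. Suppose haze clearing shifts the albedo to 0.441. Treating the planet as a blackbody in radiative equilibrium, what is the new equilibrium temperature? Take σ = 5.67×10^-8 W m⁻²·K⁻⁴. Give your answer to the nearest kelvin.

With the new albedo, S(1−α₂)/4 = 677.8 W m⁻², so T₂ = 330.7 K.

331 K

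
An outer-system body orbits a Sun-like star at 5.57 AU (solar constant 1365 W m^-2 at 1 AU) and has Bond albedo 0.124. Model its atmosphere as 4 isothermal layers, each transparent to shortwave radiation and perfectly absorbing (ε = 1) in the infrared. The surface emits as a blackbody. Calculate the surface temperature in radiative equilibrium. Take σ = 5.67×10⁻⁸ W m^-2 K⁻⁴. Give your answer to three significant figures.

171 K

Irradiance scales as 1/d², so S = 1365 W m^-2 × (1/5.57)² = 44.00 W m^-2.
The effective emission temperature is T_e = [S(1−α)/(4σ)]^¼ = 114.2 K.
For an N-layer opaque stack, T_s⁴ = (N+1)T_e⁴, hence T_s = (5)^(1/4)×114.2 K = 170.7 K.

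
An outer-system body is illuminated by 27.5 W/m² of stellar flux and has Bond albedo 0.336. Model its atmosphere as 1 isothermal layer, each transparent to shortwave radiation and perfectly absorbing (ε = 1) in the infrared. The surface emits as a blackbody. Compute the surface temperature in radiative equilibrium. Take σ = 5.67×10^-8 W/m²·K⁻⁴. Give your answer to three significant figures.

Top-of-atmosphere balance: σT_e⁴ = S(1−α)/4 = 4.565 W/m² → T_e = 94.72 K.
Layer-by-layer balance gives σT_s⁴ = (N+1)σT_e⁴, so T_s = 2^¼·94.72 = 112.6 K.

113 K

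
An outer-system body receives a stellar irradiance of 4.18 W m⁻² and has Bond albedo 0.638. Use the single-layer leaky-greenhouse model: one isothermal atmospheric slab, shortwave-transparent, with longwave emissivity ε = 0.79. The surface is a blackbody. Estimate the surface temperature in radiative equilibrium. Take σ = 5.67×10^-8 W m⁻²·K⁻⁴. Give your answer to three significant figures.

Effective emission temperature (TOA balance): σT_e⁴ = S(1−α)/4 = 0.3783 W m⁻² → T_e = 50.82 K.
Surface balance with a leaky layer gives σT_s⁴ = σT_e⁴·2/(2−ε), so T_s = T_e·[2/(2−0.79)]^(1/4) = 57.63 K.

57.6 kelvin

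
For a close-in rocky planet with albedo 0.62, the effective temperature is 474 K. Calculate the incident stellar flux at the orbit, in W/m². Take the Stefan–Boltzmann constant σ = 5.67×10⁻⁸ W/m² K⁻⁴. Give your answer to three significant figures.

From S(1−α)/4 = σT⁴: S = 4σT⁴/(1−α).
The emitted flux is σT⁴ = 2862 W/m².
So S = 4×2862/(1−0.62) = 30130 W/m².

30100 W/m²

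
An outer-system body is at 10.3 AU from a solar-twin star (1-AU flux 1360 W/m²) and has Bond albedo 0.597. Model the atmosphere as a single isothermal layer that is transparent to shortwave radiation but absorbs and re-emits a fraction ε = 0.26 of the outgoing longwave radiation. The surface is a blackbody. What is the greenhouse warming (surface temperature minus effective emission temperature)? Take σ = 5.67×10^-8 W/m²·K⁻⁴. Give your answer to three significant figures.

By the inverse-square law, S = 1360/10.3² = 12.82 W/m².
At the top of the atmosphere, σT_e⁴ = S(1−α)/4 = 1.292 W/m², giving T_e = 69.08 K.
Surface balance with a leaky layer gives σT_s⁴ = σT_e⁴·2/(2−ε), so T_s = T_e·[2/(2−0.26)]^(1/4) = 71.53 K.
The atmosphere warms the surface by 2.448 K.

2.45 K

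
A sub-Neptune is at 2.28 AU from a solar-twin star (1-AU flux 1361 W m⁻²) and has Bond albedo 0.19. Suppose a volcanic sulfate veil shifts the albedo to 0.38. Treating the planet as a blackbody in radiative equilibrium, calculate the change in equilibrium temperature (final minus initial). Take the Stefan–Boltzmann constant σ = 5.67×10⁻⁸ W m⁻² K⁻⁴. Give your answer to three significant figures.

By the inverse-square law, S = 1361/2.28² = 261.8 W m⁻².
With α = 0.19, T₁ = 174.9 K.
After:  T₂ = [261.8·0.62/(4σ)]^(1/4) = 163.6 K.
ΔT = T₂ − T₁ = -11.30 K.

-11.3 K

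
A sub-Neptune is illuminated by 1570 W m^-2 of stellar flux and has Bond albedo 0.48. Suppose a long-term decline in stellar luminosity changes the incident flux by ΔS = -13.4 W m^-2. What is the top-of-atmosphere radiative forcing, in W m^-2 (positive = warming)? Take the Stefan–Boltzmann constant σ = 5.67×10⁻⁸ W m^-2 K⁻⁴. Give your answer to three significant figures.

Only a fraction (1−α) is absorbed and it's spread over 4πR², so ΔF = (1−α)ΔS/4 = -1.742 W m^-2.

-1.74 W m^-2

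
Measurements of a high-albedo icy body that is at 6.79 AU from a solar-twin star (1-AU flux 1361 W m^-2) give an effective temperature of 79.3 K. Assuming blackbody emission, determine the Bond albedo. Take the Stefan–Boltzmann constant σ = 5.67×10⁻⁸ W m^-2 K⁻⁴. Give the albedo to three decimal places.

0.696

Irradiance scales as 1/d², so S = 1361 W m^-2 × (1/6.79)² = 29.52 W m^-2.
Rearranging the radiative balance, α = 1 − 4σT⁴/S.
σT⁴ = 2.242 W m^-2, so 4σT⁴ = 8.969 W m^-2.
Hence α = 1 − 8.969/29.52 = 0.6962.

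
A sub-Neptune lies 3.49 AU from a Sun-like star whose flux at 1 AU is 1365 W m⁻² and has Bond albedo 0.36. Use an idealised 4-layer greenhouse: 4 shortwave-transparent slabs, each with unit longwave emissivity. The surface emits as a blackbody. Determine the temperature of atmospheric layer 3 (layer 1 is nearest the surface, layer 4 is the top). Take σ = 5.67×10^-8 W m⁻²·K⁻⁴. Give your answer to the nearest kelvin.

159 K

Flux at the orbit: S = 1365/(3.49)² = 112.1 W m⁻².
OLR = S(1−α)/4 = 17.93 W m⁻²; the top layer radiates at T_e = 133.4 K.
Each opaque layer satisfies 2T_j⁴ = T_{j−1}⁴ + T_{j+1}⁴, giving T_k⁴ = (N+1−k)T_e⁴.
With k = 3: T_3 = (4+1−3)^¼·133.4 K = 158.6 K.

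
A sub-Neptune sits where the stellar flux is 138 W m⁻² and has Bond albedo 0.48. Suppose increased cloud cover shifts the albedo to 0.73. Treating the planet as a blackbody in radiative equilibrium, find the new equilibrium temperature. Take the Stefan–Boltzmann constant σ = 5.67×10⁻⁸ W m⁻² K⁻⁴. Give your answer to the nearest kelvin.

New equilibrium: T₂ = [(1−0.73)·138.0/(4σ)]^(1/4) = 113.2 K.

113 kelvin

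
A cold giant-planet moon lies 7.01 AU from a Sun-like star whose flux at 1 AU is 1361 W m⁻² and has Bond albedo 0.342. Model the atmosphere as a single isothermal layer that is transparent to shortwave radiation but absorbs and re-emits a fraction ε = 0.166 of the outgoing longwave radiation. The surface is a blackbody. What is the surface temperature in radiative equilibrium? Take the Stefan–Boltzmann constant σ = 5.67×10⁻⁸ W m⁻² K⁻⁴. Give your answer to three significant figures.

By the inverse-square law, S = 1361/7.01² = 27.70 W m⁻².
The planet radiates to space at T_e = [S(1−α)/(4σ)]^(1/4) = 94.68 K.
Surface balance with a leaky layer gives σT_s⁴ = σT_e⁴·2/(2−ε), so T_s = T_e·[2/(2−0.166)]^(1/4) = 96.75 K.

96.8 K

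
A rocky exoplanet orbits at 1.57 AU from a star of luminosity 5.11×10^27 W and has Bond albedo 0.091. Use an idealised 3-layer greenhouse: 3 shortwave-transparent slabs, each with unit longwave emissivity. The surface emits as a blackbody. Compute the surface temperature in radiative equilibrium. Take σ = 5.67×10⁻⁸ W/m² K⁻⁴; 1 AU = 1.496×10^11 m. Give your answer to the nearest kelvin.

Orbital distance: d = 1.57 AU = 2.349×10^11 m.
Flux at the orbit: S = L/(4πd²) = 5.11×10^27/(4π·(2.35×10^11)²) = 7371 W/m².
Top-of-atmosphere balance: σT_e⁴ = S(1−α)/4 = 1675 W/m² → T_e = 414.6 K.
For an N-layer opaque stack, T_s⁴ = (N+1)T_e⁴, hence T_s = (4)^(1/4)×414.6 K = 586.3 K.

586 kelvin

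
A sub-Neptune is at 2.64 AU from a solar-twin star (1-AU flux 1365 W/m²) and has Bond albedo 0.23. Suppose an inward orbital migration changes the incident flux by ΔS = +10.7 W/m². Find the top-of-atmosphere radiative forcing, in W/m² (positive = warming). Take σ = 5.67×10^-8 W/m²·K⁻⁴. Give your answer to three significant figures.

2.06 W/m²

Flux at the orbit: S = 1365/(2.64)² = 195.9 W/m².
TOA radiative forcing: ΔF = (1−α)ΔS/4 = 0.77·(+10.7)/4 = 2.060 W/m².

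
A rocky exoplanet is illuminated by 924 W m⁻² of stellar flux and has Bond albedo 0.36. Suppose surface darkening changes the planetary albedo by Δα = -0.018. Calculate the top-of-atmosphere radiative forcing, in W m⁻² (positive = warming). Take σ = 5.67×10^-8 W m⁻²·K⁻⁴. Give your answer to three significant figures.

ΔF = −(S/4)Δα = −(924.0/4)×(-0.018) = 4.158 W m⁻².

4.16 W m⁻²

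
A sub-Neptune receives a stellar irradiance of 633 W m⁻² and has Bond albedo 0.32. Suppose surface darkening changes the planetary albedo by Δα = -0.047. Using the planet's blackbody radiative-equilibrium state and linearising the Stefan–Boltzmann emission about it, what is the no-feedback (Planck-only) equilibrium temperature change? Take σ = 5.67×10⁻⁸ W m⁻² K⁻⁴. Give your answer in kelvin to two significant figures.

The baseline emission temperature is T_e = 208.7 K.
The change in absorbed flux is Δ[S(1−α)/4] = −SΔα/4 = 7.438 W m⁻².
The Planck feedback parameter is 4σT_e³ = 2.062 W m⁻²/K.
So ΔT₀ = 7.438/2.062 = 3.61 K.

3.6 K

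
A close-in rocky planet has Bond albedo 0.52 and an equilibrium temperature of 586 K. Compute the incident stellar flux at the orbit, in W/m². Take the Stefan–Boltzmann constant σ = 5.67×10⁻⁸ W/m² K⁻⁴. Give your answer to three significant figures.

55700 W/m²

Invert the energy balance for S: S = 4σT⁴/(1−α).
The emitted flux is σT⁴ = 6686 W/m².
S = 4·6686/0.48 = 55720 W/m².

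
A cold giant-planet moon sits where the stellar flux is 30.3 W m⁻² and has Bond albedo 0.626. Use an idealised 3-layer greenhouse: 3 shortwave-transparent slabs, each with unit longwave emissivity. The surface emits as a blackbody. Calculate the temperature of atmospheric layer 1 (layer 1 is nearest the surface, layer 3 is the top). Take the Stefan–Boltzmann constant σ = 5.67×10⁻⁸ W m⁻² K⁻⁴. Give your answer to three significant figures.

The effective emission temperature is T_e = [S(1−α)/(4σ)]^¼ = 84.08 K.
Each opaque layer satisfies 2T_j⁴ = T_{j−1}⁴ + T_{j+1}⁴, giving T_k⁴ = (N+1−k)T_e⁴.
With k = 1: T_1 = (3+1−1)^¼·84.08 K = 110.6 K.

111 K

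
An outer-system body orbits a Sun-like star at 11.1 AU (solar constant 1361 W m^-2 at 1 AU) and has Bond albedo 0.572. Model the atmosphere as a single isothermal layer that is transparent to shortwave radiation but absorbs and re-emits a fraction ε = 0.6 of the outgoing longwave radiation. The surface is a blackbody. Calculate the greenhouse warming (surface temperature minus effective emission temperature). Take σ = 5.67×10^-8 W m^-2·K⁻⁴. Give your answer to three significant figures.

6.30 K

Irradiance scales as 1/d², so S = 1361 W m^-2 × (1/11.1)² = 11.05 W m^-2.
At the top of the atmosphere, σT_e⁴ = S(1−α)/4 = 1.182 W m^-2, giving T_e = 67.57 K.
The surface balance (absorbed SW + ε·downward IR = σT_s⁴) with T_a⁴ = T_s⁴/2 reduces to T_s = T_e·[2/(2−ε)]^¼ = 73.87 K.
T_s − T_e = 73.87 − 67.57 = 6.302 K.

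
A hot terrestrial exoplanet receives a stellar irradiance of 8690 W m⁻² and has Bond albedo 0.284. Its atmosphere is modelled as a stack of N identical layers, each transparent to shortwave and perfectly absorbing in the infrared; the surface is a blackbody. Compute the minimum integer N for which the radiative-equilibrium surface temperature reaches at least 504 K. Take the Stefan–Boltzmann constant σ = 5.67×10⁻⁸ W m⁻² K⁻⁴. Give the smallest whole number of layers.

2

OLR = S(1−α)/4 = 1556 W m⁻²; the top layer radiates at T_e = 407.0 K.
Need (N+1)T_e⁴ ≥ T_s⁴, i.e. N+1 ≥ (504/407.0)⁴ = 2.352.
The minimum whole number is N = 2.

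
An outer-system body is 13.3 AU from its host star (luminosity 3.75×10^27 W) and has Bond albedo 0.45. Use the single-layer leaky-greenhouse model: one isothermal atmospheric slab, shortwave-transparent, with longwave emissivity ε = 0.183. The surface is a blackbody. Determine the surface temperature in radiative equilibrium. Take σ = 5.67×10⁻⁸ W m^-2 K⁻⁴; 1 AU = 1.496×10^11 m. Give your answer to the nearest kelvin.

119 K

d = 13.3 × 1.496×10^11 m = 1.990×10^12 m.
S = L/(4πd²) = 75.38 W m^-2.
Effective emission temperature (TOA balance): σT_e⁴ = S(1−α)/4 = 10.36 W m^-2 → T_e = 116.3 K.
For a single slab of emissivity ε, T_s⁴ = 2T_e⁴/(2−ε); thus T_s = 116.3·(1.101)^(1/4) = 119.1 K.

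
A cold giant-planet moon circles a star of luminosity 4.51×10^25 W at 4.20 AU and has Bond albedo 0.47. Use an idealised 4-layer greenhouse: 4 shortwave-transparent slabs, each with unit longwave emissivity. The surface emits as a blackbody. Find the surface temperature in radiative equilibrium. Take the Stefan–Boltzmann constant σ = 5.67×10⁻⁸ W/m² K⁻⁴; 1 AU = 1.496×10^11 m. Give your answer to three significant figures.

102 kelvin

Orbital distance: d = 4.20 AU = 6.283×10^11 m.
Flux at the orbit: S = L/(4πd²) = 4.51×10^25/(4π·(6.28×10^11)²) = 9.091 W/m².
Top-of-atmosphere balance: σT_e⁴ = S(1−α)/4 = 1.205 W/m² → T_e = 67.89 K.
With N = 4 opaque layers, T_s = (N+1)^(1/4)·T_e = 5^(1/4)·67.89 = 101.5 K.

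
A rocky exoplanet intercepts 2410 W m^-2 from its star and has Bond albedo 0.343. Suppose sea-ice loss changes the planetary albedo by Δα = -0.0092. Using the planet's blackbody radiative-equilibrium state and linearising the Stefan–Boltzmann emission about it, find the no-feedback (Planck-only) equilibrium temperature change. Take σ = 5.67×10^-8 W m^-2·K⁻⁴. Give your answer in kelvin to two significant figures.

1.0 kelvin

Reference equilibrium: T_e = [S(1−α)/(4σ)]^(1/4) = 289.1 K.
ΔF = −(S/4)Δα = −(2410/4)×(-0.0092) = 5.543 W m^-2.
Planck response: λ_P = 4σT_e³ = 4·5.67×10⁻⁸·(289.1)³ = 5.478 W m^-2/K.
ΔT₀ = ΔF/λ_P = 5.543/5.478 = 1.01 K.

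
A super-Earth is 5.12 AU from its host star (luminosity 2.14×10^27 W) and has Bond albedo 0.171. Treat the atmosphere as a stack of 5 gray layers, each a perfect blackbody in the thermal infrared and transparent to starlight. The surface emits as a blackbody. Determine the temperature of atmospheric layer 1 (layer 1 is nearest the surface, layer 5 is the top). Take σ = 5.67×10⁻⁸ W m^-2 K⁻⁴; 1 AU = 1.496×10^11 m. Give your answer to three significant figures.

270 K

Orbital distance: d = 5.12 AU = 7.660×10^11 m.
S = L/(4πd²) = 290.3 W m^-2.
The effective emission temperature is T_e = [S(1−α)/(4σ)]^¼ = 180.5 K.
The net upward flux σT_e⁴ is constant between every pair of levels, so T_k⁴ = (N+1−k)T_e⁴.
T_1 = (5)^(1/4)·180.5 = 269.9 K.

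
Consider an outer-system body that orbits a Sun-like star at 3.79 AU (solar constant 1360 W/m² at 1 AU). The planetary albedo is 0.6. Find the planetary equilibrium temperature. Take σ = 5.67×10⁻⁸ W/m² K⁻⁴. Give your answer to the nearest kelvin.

114 kelvin

Irradiance scales as 1/d², so S = 1360 W/m² × (1/3.79)² = 94.68 W/m².
Averaging over the sphere, the absorbed flux is S(1−α)/4 = 9.468 W/m².
In equilibrium σT⁴ equals this, so T = 113.7 K.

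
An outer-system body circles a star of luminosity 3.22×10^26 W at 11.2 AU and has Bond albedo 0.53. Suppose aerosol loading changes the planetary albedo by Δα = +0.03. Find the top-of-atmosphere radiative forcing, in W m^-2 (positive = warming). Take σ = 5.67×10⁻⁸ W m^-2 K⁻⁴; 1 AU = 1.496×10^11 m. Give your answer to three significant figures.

-0.0685 W m^-2

Orbital distance: d = 11.2 AU = 1.676×10^12 m.
S = L/(4πd²) = 9.127 W m^-2.
TOA radiative forcing: ΔF = −S·Δα/4 = −9.127·(+0.03)/4 = -0.06846 W m^-2.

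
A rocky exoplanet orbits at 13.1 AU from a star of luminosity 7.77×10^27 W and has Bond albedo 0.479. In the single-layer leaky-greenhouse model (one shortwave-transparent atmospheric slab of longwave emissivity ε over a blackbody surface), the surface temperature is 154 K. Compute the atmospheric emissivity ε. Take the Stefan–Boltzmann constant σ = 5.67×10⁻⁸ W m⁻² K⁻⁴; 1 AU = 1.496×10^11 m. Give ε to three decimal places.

Orbital distance: d = 13.1 AU = 1.960×10^12 m.
Flux at the orbit: S = L/(4πd²) = 7.77×10^27/(4π·(1.96×10^12)²) = 161.0 W m⁻².
Effective temperature: T_e = [S(1−α)/(4σ)]^(1/4) = 138.7 K.
Inverting T_s⁴ = 2T_e⁴/(2−ε): (T_e/T_s)⁴ = 0.6575, so ε = 2(1 − 0.6575) = 0.6849.

0.685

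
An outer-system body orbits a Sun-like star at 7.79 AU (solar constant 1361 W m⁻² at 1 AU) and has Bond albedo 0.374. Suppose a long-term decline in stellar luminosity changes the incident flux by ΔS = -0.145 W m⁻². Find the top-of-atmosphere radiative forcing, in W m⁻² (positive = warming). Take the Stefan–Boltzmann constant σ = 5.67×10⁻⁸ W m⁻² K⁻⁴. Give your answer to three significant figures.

-0.0227 W m⁻²

Irradiance scales as 1/d², so S = 1361 W m⁻² × (1/7.79)² = 22.43 W m⁻².
ΔF = Δ[S(1−α)]/4 = (1−0.374)·-0.145/4 = -0.02269 W m⁻².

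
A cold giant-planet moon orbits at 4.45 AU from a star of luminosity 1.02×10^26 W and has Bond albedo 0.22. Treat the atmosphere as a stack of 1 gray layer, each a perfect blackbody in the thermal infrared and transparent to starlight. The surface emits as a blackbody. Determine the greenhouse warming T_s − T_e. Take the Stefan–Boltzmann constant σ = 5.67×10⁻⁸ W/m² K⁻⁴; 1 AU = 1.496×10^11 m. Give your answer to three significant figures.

d = 4.45 × 1.496×10^11 m = 6.657×10^11 m.
Flux at the orbit: S = L/(4πd²) = 1.02×10^26/(4π·(6.66×10^11)²) = 18.32 W/m².
The effective emission temperature is T_e = [S(1−α)/(4σ)]^¼ = 89.09 K.
T_s = (N+1)^(1/4)·T_e = 105.9 K.
Warming: T_s − T_e = 16.86 K.

16.9 K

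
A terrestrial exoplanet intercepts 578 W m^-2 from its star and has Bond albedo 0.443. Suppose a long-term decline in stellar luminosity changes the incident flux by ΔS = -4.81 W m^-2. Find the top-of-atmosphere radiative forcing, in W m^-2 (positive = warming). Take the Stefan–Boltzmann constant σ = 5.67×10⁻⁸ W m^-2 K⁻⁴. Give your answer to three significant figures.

-0.670 W m^-2

ΔF = Δ[S(1−α)]/4 = (1−0.443)·-4.81/4 = -0.6698 W m^-2.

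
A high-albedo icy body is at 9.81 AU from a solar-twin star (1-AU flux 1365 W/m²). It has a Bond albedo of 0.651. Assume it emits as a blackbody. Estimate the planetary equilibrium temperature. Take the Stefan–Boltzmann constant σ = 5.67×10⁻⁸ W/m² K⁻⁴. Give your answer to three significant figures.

68.4 K

Flux at the orbit: S = 1365/(9.81)² = 14.18 W/m².
Averaging over the sphere, the absorbed flux is S(1−α)/4 = 1.238 W/m².
Set σT⁴ = 1.238 → T = (1.238/σ)^(1/4) = 68.35 K.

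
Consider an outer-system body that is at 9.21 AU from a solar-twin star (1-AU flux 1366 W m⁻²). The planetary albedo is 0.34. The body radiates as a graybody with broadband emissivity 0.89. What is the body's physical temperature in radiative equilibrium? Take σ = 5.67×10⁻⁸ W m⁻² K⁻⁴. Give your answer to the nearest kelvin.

By the inverse-square law, S = 1366/9.21² = 16.10 W m⁻².
Absorbed flux (global mean): S(1−α)/4 = 16.10·0.66/4 = 2.657 W m⁻².
Radiative balance εσT⁴ = 2.657 gives T = [2.657/(0.89·σ)]^(1/4) = 85.18 K.

85 K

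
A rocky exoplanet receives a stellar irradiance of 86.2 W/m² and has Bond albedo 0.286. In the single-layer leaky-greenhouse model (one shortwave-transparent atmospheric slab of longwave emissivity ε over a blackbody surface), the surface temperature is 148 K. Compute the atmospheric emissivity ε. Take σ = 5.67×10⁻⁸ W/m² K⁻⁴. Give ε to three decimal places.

First, T_e = [86.20·(1−0.286)/(4σ)]^(1/4) = 128.3 K.
T_s⁴ = T_e⁴·2/(2−ε) → ε = 2 − 2(T_e/T_s)⁴ = 2 − 2·(128.3/148)⁴ = 0.8688.

0.869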